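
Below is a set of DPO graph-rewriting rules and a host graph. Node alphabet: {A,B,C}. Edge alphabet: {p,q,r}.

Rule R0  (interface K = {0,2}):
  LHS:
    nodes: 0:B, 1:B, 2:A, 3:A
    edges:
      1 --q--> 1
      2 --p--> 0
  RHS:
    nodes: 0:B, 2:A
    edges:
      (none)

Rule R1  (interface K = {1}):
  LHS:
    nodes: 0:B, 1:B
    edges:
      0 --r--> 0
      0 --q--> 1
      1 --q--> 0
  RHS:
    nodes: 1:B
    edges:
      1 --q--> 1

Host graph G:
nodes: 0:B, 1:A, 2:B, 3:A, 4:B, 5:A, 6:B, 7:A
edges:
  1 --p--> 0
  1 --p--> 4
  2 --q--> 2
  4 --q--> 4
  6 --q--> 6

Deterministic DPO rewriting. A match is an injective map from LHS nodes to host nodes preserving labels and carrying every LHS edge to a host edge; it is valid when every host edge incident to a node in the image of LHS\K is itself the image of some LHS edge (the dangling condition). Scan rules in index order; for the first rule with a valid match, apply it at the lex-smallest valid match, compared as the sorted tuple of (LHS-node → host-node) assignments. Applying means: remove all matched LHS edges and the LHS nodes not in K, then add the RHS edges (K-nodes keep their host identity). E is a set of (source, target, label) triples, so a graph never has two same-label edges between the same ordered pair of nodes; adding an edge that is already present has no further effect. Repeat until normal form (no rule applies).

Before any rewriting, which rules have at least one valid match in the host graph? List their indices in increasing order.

R0: 12 valid matches — {0↦0, 1↦2, 2↦1, 3↦3}, {0↦0, 1↦2, 2↦1, 3↦5}, {0↦0, 1↦2, 2↦1, 3↦7} (+9 more)
R1: no valid match — LHS pattern not found

Answer: [R0]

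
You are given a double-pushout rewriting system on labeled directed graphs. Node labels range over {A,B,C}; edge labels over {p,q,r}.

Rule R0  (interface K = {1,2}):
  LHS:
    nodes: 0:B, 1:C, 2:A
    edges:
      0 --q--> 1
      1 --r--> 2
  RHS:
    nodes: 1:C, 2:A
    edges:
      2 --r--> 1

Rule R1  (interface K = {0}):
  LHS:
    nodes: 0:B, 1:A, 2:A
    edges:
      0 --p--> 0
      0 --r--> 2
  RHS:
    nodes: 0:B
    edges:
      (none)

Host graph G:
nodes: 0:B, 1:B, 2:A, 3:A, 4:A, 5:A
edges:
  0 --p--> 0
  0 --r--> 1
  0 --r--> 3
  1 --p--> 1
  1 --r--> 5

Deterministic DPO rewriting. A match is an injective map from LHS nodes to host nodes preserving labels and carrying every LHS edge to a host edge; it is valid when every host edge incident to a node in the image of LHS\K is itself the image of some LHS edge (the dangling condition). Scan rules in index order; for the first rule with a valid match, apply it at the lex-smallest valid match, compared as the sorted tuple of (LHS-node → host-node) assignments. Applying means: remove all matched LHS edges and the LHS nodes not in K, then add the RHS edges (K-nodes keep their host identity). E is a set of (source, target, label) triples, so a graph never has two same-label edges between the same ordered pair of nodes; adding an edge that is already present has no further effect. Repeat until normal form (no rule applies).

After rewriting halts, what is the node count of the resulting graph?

initial: |V|=6 |E|=5  E = 0-p->0 0-r->1 0-r->3 1-p->1 1-r->5
step 1: apply R1 at {0↦0, 1↦2, 2↦3}  → |V|=4 |E|=3  E = 0-r->1 1-p->1 1-r->5
step 2: apply R1 at {0↦1, 1↦4, 2↦5}  → |V|=2 |E|=1  E = 0-r->1
halt: no rule applies after step 2
NF nodes: {0:B, 1:B}

Answer: 2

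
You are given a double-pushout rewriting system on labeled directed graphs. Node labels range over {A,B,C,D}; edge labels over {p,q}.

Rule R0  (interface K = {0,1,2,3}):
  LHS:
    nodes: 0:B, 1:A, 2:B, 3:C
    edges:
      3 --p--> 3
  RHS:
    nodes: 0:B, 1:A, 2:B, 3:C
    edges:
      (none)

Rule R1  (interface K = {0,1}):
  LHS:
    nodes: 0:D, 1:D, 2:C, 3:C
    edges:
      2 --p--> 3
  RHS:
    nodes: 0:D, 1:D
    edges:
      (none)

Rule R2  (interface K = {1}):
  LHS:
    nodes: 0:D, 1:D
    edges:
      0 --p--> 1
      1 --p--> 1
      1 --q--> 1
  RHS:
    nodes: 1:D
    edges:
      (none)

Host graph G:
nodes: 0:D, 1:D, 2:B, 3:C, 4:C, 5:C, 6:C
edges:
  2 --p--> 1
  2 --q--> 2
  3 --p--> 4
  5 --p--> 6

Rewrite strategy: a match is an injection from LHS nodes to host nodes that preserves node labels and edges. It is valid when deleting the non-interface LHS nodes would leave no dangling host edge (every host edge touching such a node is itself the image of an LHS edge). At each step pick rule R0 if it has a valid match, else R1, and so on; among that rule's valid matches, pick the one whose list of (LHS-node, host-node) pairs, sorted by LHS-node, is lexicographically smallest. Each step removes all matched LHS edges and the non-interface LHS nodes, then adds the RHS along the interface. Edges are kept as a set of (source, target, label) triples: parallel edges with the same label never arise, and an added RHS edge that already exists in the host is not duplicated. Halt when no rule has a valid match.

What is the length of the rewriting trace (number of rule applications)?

Answer: 2

Steps:
[0] host  ⇒  7 nodes, 4 edges  {2-p->1 2-q->2 3-p->4 5-p->6}
[1] R1 @ {0↦0, 1↦1, 2↦3, 3↦4}  ⇒  5 nodes, 3 edges  {2-p->1 2-q->2 5-p->6}
[2] R1 @ {0↦0, 1↦1, 2↦5, 3↦6}  ⇒  3 nodes, 2 edges  {2-p->1 2-q->2}
halt: no rule applies after step 2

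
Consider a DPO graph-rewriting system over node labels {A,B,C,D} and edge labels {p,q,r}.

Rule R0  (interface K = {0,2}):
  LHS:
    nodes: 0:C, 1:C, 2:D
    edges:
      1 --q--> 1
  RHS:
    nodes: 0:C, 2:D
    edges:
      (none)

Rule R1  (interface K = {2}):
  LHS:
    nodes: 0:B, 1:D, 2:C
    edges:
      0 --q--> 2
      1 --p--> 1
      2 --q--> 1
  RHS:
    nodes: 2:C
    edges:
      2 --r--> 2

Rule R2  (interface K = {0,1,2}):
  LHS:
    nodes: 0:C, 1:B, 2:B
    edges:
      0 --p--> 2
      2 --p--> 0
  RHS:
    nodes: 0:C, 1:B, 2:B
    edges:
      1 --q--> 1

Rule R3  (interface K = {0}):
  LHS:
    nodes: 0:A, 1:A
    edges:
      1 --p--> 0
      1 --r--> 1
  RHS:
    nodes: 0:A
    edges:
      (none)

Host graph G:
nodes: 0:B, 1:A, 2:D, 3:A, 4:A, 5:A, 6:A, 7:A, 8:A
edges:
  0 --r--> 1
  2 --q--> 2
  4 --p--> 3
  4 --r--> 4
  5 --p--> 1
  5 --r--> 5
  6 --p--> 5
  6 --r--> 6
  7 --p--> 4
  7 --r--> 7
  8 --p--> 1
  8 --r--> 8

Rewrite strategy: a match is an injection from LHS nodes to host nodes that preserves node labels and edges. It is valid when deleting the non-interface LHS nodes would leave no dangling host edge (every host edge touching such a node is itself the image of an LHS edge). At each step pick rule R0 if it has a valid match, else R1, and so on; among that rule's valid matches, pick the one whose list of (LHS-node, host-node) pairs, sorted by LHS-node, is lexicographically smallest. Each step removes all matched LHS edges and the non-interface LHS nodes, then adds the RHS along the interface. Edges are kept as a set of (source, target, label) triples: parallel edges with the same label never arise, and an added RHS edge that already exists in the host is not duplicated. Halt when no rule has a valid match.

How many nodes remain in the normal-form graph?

start.  V:9 E:12  edges: 0-r->1 2-q->2 4-p->3 4-r->4 5-p->1 5-r->5 6-p->5 6-r->6 7-p->4 7-r->7 8-p->1 8-r->8
1. fire R3 via {0↦1, 1↦8}  →  V:8 E:10  edges: 0-r->1 2-q->2 4-p->3 4-r->4 5-p->1 5-r->5 6-p->5 6-r->6 7-p->4 7-r->7
2. fire R3 via {0↦4, 1↦7}  →  V:7 E:8  edges: 0-r->1 2-q->2 4-p->3 4-r->4 5-p->1 5-r->5 6-p->5 6-r->6
3. fire R3 via {0↦3, 1↦4}  →  V:6 E:6  edges: 0-r->1 2-q->2 5-p->1 5-r->5 6-p->5 6-r->6
4. fire R3 via {0↦5, 1↦6}  →  V:5 E:4  edges: 0-r->1 2-q->2 5-p->1 5-r->5
5. fire R3 via {0↦1, 1↦5}  →  V:4 E:2  edges: 0-r->1 2-q->2
final graph: no rule applies after step 5
NF nodes: {0:B, 1:A, 2:D, 3:A}

Answer: 4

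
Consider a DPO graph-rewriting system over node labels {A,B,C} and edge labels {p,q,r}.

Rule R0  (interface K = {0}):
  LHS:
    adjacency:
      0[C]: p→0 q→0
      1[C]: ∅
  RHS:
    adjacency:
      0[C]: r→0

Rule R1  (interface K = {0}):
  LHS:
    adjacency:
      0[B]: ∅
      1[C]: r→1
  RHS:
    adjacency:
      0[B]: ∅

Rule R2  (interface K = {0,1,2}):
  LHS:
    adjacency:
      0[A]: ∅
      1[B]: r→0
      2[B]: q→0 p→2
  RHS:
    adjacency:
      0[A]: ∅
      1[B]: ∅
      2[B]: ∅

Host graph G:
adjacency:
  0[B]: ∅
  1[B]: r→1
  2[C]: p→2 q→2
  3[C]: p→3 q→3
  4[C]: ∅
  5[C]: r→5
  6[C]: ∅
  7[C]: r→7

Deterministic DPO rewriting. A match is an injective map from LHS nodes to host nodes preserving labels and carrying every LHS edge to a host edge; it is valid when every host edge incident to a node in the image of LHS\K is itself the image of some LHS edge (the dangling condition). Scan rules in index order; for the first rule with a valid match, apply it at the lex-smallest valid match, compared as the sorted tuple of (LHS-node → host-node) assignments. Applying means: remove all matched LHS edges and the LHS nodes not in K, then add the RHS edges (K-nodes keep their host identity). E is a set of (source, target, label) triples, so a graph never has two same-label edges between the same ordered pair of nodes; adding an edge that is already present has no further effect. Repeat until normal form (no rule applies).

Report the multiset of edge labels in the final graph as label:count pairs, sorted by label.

Answer: r:1

Rewrite trace:
initial: |V|=8 |E|=7  E = 1-r->1 2-p->2 2-q->2 3-p->3 3-q->3 5-r->5 7-r->7
step 1: apply R0 at {0↦2, 1↦4}  → |V|=7 |E|=6  E = 1-r->1 2-r->2 3-p->3 3-q->3 5-r->5 7-r->7
step 2: apply R0 at {0↦3, 1↦6}  → |V|=6 |E|=5  E = 1-r->1 2-r->2 3-r->3 5-r->5 7-r->7
step 3: apply R1 at {0↦0, 1↦2}  → |V|=5 |E|=4  E = 1-r->1 3-r->3 5-r->5 7-r->7
step 4: apply R1 at {0↦0, 1↦3}  → |V|=4 |E|=3  E = 1-r->1 5-r->5 7-r->7
step 5: apply R1 at {0↦0, 1↦5}  → |V|=3 |E|=2  E = 1-r->1 7-r->7
step 6: apply R1 at {0↦0, 1↦7}  → |V|=2 |E|=1  E = 1-r->1
halt: no rule applies after step 6
NF edges: [(1, 1, 'r')]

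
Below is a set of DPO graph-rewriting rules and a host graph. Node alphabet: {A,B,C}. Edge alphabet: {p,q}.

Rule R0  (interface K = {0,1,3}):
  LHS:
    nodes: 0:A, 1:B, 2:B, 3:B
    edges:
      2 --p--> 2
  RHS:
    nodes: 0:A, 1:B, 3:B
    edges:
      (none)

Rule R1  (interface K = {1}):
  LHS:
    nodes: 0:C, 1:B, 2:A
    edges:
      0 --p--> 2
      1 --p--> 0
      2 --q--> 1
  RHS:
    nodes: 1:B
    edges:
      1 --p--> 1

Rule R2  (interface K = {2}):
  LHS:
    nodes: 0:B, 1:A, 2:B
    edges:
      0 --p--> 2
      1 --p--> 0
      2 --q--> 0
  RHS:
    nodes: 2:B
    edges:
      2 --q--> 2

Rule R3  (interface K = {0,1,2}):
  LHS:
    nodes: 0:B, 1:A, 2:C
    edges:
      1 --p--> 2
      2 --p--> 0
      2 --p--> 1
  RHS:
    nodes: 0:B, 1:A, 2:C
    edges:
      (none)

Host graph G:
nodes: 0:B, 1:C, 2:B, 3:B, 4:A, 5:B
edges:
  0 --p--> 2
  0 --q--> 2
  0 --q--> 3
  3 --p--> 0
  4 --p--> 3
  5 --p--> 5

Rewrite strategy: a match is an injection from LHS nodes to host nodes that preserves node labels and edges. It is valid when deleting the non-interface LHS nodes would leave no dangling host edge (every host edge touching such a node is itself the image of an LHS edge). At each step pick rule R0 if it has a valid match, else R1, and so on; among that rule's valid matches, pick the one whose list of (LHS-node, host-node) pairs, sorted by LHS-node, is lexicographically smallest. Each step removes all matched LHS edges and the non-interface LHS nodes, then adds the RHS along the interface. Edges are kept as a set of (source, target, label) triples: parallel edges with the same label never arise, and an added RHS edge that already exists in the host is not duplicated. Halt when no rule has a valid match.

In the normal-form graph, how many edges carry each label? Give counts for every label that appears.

initial: |V|=6 |E|=6  E = 0-p->2 0-q->2 0-q->3 3-p->0 4-p->3 5-p->5
step 1: apply R0 at {0↦4, 1↦0, 2↦5, 3↦2}  → |V|=5 |E|=5  E = 0-p->2 0-q->2 0-q->3 3-p->0 4-p->3
step 2: apply R2 at {0↦3, 1↦4, 2↦0}  → |V|=3 |E|=3  E = 0-q->0 0-p->2 0-q->2
halt: no rule applies after step 2
NF edges: [(0, 0, 'q'), (0, 2, 'p'), (0, 2, 'q')]

Answer: p:1 q:2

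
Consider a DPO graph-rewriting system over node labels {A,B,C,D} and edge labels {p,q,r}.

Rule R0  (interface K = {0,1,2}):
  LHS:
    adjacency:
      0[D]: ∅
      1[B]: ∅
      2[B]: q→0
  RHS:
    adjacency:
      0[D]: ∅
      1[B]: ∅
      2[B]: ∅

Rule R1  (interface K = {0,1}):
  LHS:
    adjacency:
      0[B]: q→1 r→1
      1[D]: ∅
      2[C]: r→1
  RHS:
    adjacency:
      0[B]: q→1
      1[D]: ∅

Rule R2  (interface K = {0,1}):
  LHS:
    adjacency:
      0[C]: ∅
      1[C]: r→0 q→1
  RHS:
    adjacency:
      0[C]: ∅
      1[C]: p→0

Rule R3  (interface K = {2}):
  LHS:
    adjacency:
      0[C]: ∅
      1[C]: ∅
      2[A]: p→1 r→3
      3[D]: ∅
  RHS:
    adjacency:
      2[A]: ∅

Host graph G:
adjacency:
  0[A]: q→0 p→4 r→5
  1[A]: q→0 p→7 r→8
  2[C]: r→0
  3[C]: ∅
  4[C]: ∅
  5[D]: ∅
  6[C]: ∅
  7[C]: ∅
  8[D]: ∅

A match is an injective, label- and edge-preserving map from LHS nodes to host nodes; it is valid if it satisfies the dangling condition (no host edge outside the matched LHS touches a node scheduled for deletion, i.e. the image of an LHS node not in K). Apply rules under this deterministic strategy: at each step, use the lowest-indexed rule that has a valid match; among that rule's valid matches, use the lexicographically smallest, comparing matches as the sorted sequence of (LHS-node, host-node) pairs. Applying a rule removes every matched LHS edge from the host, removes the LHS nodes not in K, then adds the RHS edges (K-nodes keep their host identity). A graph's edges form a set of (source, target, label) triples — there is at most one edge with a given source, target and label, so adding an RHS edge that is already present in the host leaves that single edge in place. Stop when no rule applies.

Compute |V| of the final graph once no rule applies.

Answer: 3

Derivation:
initial: |V|=9 |E|=7  E = 0-q->0 0-p->4 0-r->5 1-q->0 1-p->7 1-r->8 2-r->0
step 1: apply R3 at {0↦3, 1↦4, 2↦0, 3↦5}  → |V|=6 |E|=5  E = 0-q->0 1-q->0 1-p->7 1-r->8 2-r->0
step 2: apply R3 at {0↦6, 1↦7, 2↦1, 3↦8}  → |V|=3 |E|=3  E = 0-q->0 1-q->0 2-r->0
final graph: no rule applies after step 2
NF nodes: {0:A, 1:A, 2:C}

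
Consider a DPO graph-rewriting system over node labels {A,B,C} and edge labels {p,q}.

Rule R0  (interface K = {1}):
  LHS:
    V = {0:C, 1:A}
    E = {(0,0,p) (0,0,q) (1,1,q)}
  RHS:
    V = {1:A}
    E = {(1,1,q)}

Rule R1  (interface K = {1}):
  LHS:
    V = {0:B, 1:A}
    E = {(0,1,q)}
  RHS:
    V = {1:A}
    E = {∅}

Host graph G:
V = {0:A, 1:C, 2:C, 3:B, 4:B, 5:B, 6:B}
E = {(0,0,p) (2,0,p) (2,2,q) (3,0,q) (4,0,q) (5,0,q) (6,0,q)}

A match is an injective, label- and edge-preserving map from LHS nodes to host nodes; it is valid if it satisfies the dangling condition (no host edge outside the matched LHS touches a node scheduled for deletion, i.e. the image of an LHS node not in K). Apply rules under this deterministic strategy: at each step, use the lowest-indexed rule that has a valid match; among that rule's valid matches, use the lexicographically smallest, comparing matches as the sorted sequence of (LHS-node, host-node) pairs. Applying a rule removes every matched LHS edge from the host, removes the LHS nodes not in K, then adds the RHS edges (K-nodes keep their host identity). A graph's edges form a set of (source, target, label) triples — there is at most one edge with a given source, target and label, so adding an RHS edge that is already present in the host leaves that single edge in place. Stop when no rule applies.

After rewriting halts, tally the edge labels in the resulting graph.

initial: |V|=7 |E|=7  E = 0-p->0 2-p->0 2-q->2 3-q->0 4-q->0 5-q->0 6-q->0
step 1: apply R1 at {0↦3, 1↦0}  → |V|=6 |E|=6  E = 0-p->0 2-p->0 2-q->2 4-q->0 5-q->0 6-q->0
step 2: apply R1 at {0↦4, 1↦0}  → |V|=5 |E|=5  E = 0-p->0 2-p->0 2-q->2 5-q->0 6-q->0
step 3: apply R1 at {0↦5, 1↦0}  → |V|=4 |E|=4  E = 0-p->0 2-p->0 2-q->2 6-q->0
step 4: apply R1 at {0↦6, 1↦0}  → |V|=3 |E|=3  E = 0-p->0 2-p->0 2-q->2
halt: no rule applies after step 4
NF edges: [(0, 0, 'p'), (2, 0, 'p'), (2, 2, 'q')]

Answer: p:2 q:1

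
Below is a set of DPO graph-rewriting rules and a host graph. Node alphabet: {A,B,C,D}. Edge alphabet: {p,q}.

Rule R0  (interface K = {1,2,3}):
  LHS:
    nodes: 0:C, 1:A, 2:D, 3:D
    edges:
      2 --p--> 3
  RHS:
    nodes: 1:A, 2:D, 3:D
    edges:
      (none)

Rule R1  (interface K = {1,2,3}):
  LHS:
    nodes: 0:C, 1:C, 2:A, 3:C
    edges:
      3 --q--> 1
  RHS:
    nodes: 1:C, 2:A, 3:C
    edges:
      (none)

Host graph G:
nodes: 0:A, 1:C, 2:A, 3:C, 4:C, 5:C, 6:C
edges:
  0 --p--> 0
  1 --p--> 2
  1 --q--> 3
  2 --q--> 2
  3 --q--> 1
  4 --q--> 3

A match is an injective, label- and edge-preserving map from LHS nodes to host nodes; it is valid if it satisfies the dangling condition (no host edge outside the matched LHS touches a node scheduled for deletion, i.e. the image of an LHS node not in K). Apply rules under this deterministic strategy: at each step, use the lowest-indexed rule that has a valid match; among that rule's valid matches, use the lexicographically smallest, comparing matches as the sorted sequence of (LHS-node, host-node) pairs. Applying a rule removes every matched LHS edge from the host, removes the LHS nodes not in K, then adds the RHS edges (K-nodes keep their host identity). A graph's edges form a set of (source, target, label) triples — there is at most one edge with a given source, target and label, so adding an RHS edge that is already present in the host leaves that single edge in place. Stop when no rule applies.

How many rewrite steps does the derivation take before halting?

[0] host  ⇒  7 nodes, 6 edges  {0-p->0 1-p->2 1-q->3 2-q->2 3-q->1 4-q->3}
[1] R1 @ {0↦5, 1↦1, 2↦0, 3↦3}  ⇒  6 nodes, 5 edges  {0-p->0 1-p->2 1-q->3 2-q->2 4-q->3}
[2] R1 @ {0↦6, 1↦3, 2↦0, 3↦1}  ⇒  5 nodes, 4 edges  {0-p->0 1-p->2 2-q->2 4-q->3}
final graph: no rule applies after step 2

Answer: 2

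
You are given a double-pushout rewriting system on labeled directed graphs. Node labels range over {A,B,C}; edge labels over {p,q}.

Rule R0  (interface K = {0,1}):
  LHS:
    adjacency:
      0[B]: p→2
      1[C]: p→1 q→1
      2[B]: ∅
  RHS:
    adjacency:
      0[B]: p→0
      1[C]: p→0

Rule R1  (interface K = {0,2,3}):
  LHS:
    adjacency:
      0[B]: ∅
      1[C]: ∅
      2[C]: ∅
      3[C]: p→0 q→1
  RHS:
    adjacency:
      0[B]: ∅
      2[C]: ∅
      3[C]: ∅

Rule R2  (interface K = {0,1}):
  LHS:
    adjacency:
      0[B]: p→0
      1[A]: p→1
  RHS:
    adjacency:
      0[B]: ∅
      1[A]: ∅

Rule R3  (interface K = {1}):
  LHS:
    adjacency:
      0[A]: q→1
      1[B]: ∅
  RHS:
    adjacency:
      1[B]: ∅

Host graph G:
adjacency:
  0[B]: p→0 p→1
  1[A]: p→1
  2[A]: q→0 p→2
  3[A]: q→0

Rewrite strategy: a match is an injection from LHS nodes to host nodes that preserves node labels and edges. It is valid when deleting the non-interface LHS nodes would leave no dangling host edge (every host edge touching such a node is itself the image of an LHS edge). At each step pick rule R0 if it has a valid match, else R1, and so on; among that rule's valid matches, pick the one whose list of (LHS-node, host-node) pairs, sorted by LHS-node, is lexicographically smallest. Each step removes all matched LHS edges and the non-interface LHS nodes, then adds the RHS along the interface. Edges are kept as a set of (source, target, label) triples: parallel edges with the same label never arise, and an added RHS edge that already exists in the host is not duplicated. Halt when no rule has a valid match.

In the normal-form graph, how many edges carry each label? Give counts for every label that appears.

[0] host  ⇒  4 nodes, 6 edges  {0-p->0 0-p->1 1-p->1 2-q->0 2-p->2 3-q->0}
[1] R2 @ {0↦0, 1↦1}  ⇒  4 nodes, 4 edges  {0-p->1 2-q->0 2-p->2 3-q->0}
[2] R3 @ {0↦3, 1↦0}  ⇒  3 nodes, 3 edges  {0-p->1 2-q->0 2-p->2}
halt: no rule applies after step 2
NF edges: [(0, 1, 'p'), (2, 0, 'q'), (2, 2, 'p')]

Answer: p:2 q:1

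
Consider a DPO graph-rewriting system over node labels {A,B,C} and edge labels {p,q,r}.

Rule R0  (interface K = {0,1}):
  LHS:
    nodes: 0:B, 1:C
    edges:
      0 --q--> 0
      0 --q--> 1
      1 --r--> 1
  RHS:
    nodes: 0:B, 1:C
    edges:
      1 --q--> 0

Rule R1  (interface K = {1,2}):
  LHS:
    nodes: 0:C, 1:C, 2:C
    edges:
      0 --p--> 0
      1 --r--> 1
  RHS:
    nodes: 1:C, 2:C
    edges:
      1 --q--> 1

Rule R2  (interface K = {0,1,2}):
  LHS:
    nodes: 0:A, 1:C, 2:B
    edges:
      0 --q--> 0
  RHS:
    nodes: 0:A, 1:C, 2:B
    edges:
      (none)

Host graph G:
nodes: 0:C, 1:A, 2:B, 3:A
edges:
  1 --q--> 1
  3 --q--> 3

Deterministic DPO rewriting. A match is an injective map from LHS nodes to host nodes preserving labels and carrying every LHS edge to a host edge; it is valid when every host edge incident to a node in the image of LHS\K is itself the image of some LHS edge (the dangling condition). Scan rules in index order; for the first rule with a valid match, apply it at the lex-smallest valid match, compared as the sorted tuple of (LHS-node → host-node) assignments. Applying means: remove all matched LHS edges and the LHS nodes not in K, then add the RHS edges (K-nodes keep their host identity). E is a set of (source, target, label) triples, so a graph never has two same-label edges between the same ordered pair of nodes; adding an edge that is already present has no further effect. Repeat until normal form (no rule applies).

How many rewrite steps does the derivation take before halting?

[0] host  ⇒  4 nodes, 2 edges  {1-q->1 3-q->3}
[1] R2 @ {0↦1, 1↦0, 2↦2}  ⇒  4 nodes, 1 edges  {3-q->3}
[2] R2 @ {0↦3, 1↦0, 2↦2}  ⇒  4 nodes, 0 edges  {∅}
normal form: no rule applies after step 2

Answer: 2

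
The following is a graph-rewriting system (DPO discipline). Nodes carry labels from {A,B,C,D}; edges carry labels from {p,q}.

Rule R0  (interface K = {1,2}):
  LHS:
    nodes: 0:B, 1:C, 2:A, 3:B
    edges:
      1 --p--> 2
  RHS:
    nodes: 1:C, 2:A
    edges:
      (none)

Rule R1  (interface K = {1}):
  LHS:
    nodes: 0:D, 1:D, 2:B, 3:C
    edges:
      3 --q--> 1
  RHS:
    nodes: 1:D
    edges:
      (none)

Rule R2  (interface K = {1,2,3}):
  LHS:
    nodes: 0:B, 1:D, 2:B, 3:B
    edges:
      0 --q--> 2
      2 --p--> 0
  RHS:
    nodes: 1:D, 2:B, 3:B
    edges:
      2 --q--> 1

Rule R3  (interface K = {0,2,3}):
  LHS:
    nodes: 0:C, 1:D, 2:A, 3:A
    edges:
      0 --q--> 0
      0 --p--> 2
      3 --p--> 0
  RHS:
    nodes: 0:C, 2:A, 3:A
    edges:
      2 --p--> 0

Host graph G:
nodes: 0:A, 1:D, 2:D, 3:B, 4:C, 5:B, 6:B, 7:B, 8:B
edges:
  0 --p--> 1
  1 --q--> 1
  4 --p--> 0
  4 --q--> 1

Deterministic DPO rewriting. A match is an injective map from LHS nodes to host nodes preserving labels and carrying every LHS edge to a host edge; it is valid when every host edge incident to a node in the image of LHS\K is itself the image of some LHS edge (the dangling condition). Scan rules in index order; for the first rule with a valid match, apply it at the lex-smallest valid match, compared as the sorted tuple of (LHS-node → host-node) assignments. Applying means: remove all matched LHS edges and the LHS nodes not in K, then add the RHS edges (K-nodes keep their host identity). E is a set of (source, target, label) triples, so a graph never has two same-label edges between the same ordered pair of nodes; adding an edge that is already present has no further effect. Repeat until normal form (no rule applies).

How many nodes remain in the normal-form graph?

start.  V:9 E:4  edges: 0-p->1 1-q->1 4-p->0 4-q->1
1. fire R0 via {0↦3, 1↦4, 2↦0, 3↦5}  →  V:7 E:3  edges: 0-p->1 1-q->1 4-q->1
2. fire R1 via {0↦2, 1↦1, 2↦6, 3↦4}  →  V:4 E:2  edges: 0-p->1 1-q->1
final graph: no rule applies after step 2
NF nodes: {0:A, 1:D, 7:B, 8:B}

Answer: 4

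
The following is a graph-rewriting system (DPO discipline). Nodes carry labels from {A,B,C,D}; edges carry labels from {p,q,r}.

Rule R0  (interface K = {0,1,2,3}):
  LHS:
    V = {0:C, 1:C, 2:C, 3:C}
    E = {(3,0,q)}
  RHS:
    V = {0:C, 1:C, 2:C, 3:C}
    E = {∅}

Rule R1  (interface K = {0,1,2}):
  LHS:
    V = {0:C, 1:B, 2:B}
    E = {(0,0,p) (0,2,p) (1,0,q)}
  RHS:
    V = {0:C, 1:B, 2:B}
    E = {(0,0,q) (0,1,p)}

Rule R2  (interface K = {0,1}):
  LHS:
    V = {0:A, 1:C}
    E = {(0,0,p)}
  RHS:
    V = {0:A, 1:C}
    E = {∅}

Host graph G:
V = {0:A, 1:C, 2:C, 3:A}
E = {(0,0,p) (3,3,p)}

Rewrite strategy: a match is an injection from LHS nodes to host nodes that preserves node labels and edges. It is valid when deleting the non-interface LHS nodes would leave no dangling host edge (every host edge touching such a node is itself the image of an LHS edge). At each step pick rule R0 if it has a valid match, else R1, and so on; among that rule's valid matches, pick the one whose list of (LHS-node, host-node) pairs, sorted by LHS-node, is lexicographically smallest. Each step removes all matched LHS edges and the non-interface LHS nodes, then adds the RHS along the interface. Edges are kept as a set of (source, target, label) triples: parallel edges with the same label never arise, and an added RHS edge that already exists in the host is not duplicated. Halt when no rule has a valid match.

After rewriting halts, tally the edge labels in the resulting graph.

Answer: (no edges)

Rewrite trace:
[0] host  ⇒  4 nodes, 2 edges  {0-p->0 3-p->3}
[1] R2 @ {0↦0, 1↦1}  ⇒  4 nodes, 1 edges  {3-p->3}
[2] R2 @ {0↦3, 1↦1}  ⇒  4 nodes, 0 edges  {∅}
final graph: no rule applies after step 2
NF edges: []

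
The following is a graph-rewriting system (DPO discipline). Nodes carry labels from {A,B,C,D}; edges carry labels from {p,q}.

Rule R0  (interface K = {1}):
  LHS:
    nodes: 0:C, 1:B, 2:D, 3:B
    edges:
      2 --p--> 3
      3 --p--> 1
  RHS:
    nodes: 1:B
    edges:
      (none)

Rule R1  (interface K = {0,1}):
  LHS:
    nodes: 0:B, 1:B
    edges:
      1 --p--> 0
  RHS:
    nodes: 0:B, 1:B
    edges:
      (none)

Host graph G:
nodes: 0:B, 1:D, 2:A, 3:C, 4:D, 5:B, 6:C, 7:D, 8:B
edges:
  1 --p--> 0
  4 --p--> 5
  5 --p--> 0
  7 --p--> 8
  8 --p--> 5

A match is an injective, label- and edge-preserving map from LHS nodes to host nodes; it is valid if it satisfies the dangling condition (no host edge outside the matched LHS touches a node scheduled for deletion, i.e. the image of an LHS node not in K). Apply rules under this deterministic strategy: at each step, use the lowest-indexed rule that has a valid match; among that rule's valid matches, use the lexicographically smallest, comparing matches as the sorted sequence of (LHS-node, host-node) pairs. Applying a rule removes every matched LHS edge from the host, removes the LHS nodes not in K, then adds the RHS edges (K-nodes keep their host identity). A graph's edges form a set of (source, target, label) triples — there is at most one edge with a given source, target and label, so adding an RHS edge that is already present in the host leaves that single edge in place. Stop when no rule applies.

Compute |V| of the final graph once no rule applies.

Answer: 3

Steps:
[0] host  ⇒  9 nodes, 5 edges  {1-p->0 4-p->5 5-p->0 7-p->8 8-p->5}
[1] R0 @ {0↦3, 1↦5, 2↦7, 3↦8}  ⇒  6 nodes, 3 edges  {1-p->0 4-p->5 5-p->0}
[2] R0 @ {0↦6, 1↦0, 2↦4, 3↦5}  ⇒  3 nodes, 1 edges  {1-p->0}
halt: no rule applies after step 2
NF nodes: {0:B, 1:D, 2:A}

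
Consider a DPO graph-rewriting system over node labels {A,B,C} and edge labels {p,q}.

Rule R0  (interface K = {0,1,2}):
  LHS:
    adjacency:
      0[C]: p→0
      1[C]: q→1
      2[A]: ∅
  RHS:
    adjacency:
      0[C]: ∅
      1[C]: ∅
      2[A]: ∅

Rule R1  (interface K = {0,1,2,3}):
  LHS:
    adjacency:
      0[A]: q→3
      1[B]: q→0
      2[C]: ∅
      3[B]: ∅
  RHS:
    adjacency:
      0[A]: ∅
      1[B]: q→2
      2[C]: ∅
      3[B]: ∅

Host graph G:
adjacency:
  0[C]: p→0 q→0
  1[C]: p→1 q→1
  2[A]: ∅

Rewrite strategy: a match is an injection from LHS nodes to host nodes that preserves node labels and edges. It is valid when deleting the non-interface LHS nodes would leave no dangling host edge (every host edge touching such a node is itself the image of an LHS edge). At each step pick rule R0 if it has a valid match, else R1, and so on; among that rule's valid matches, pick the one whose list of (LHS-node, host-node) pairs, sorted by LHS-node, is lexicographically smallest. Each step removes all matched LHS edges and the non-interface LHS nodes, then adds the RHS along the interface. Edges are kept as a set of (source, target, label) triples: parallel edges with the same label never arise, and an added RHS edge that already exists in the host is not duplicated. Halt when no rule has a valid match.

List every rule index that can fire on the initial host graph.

Answer: [R0]

Derivation:
R0: 2 valid matches — {0↦0, 1↦1, 2↦2}, {0↦1, 1↦0, 2↦2}
R1: no valid match — LHS pattern not found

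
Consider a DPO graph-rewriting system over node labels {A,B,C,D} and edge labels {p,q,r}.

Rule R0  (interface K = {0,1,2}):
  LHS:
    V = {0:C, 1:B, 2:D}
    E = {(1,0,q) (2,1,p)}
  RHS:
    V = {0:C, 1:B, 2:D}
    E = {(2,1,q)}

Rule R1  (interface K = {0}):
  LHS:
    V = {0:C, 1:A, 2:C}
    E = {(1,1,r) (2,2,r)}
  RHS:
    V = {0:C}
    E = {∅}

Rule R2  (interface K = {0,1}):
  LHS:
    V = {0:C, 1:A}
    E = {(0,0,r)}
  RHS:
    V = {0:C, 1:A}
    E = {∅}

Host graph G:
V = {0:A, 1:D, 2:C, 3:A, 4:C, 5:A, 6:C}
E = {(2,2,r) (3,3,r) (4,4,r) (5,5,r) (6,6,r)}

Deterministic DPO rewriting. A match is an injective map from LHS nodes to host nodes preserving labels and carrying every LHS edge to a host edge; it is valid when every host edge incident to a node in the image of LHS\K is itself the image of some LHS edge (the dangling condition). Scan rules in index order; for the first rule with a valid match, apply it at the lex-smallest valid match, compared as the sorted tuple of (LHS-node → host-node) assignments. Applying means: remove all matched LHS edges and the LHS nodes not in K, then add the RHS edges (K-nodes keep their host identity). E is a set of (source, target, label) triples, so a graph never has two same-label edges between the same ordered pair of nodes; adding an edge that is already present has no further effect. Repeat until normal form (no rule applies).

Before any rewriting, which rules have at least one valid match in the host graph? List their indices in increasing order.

Answer: [R1,R2]

Steps:
R0: no valid match — LHS pattern not found
R1: 12 valid matches — {0↦2, 1↦3, 2↦4}, {0↦2, 1↦3, 2↦6}, {0↦2, 1↦5, 2↦4} (+9 more)
R2: 9 valid matches — {0↦2, 1↦0}, {0↦2, 1↦3}, {0↦2, 1↦5} (+6 more)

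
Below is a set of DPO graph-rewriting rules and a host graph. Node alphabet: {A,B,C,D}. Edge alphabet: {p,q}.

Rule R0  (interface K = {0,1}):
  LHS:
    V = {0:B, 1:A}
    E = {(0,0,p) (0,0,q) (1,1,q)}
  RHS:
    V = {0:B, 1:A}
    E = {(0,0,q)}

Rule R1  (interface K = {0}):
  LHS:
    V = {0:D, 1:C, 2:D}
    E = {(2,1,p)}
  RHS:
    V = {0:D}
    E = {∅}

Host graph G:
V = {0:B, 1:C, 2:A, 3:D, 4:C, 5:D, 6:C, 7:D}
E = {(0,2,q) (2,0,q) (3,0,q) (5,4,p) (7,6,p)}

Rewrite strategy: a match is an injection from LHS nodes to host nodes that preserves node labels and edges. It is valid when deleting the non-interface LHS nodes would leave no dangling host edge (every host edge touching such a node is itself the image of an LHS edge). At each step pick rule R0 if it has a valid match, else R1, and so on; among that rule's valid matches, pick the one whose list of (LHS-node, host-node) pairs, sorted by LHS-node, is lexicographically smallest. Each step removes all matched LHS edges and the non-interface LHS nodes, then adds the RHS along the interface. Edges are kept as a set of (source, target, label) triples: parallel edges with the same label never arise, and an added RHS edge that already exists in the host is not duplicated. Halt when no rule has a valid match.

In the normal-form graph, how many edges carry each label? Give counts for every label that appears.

Answer: q:3

Derivation:
initial: |V|=8 |E|=5  E = 0-q->2 2-q->0 3-q->0 5-p->4 7-p->6
step 1: apply R1 at {0↦3, 1↦4, 2↦5}  → |V|=6 |E|=4  E = 0-q->2 2-q->0 3-q->0 7-p->6
step 2: apply R1 at {0↦3, 1↦6, 2↦7}  → |V|=4 |E|=3  E = 0-q->2 2-q->0 3-q->0
halt: no rule applies after step 2
NF edges: [(0, 2, 'q'), (2, 0, 'q'), (3, 0, 'q')]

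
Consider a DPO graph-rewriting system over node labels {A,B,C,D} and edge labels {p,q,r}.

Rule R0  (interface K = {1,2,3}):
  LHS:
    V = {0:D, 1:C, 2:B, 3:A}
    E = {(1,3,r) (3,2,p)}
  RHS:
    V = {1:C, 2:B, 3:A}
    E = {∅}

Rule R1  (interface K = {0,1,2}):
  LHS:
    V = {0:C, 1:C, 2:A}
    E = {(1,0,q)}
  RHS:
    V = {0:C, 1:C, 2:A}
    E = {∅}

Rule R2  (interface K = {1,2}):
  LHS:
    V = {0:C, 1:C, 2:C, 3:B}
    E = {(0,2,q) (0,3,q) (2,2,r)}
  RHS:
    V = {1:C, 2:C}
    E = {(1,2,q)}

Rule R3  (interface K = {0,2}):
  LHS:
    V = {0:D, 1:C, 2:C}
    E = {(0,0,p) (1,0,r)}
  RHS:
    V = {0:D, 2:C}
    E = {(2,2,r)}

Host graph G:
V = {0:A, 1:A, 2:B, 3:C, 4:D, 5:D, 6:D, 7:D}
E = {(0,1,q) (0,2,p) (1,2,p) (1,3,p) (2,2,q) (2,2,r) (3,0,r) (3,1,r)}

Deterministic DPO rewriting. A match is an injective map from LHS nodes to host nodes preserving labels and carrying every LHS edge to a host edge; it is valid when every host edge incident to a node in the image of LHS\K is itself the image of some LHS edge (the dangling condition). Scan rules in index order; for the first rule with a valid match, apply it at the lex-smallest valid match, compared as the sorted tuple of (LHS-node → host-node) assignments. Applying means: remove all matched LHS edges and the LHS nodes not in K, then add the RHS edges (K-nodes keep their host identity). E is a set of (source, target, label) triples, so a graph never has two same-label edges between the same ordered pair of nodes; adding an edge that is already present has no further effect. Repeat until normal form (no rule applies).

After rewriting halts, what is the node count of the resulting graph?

[0] host  ⇒  8 nodes, 8 edges  {0-q->1 0-p->2 1-p->2 1-p->3 2-q->2 2-r->2 3-r->0 3-r->1}
[1] R0 @ {0↦4, 1↦3, 2↦2, 3↦0}  ⇒  7 nodes, 6 edges  {0-q->1 1-p->2 1-p->3 2-q->2 2-r->2 3-r->1}
[2] R0 @ {0↦5, 1↦3, 2↦2, 3↦1}  ⇒  6 nodes, 4 edges  {0-q->1 1-p->3 2-q->2 2-r->2}
final graph: no rule applies after step 2
NF nodes: {0:A, 1:A, 2:B, 3:C, 6:D, 7:D}

Answer: 6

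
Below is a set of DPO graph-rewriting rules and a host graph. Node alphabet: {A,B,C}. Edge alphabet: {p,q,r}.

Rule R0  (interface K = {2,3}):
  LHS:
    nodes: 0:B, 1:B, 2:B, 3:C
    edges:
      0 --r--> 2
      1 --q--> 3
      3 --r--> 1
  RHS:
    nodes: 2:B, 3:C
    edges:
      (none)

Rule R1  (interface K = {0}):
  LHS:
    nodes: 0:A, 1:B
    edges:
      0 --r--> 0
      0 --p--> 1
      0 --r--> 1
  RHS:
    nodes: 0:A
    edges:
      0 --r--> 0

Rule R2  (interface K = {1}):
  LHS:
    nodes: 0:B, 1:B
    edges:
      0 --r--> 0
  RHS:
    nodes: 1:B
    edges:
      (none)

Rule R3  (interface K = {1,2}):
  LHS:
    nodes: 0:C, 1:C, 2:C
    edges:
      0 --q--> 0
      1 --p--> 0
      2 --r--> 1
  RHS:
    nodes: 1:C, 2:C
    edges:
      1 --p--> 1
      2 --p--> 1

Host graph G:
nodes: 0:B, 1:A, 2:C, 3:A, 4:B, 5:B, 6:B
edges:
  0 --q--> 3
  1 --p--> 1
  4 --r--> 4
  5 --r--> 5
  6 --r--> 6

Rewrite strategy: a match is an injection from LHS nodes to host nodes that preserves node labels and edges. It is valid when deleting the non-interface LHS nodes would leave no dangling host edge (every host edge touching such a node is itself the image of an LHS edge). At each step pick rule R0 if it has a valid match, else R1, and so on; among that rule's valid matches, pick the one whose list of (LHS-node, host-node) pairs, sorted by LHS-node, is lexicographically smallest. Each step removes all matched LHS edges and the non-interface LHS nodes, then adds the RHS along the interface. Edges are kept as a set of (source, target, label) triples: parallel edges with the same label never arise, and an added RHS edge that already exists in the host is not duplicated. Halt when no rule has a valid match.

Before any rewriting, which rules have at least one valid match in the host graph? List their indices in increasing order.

R0: no valid match — LHS pattern not found
R1: no valid match — LHS pattern not found
R2: 9 valid matches — {0↦4, 1↦0}, {0↦4, 1↦5}, {0↦4, 1↦6} (+6 more)
R3: no valid match — LHS pattern not found

Answer: [R2]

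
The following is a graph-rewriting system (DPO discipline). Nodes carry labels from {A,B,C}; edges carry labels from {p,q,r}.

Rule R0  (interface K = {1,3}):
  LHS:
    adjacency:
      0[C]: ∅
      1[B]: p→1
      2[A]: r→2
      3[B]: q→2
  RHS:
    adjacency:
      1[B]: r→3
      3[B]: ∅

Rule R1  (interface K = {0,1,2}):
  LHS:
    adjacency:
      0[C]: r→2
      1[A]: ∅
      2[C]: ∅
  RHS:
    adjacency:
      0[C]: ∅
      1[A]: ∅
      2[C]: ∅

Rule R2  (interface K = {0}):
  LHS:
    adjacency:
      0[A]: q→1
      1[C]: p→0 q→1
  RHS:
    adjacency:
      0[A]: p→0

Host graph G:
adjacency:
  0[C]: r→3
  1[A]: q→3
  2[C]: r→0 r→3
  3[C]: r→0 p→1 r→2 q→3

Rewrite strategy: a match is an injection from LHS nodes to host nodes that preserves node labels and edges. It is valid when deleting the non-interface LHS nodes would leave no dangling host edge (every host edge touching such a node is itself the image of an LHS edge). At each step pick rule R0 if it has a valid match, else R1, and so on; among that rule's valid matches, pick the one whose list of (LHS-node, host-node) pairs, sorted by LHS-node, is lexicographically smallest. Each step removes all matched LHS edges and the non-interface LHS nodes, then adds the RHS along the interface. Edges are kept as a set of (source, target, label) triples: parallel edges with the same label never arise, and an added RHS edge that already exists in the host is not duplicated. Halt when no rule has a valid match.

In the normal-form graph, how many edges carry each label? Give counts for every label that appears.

start.  V:4 E:8  edges: 0-r->3 1-q->3 2-r->0 2-r->3 3-r->0 3-p->1 3-r->2 3-q->3
1. fire R1 via {0↦0, 1↦1, 2↦3}  →  V:4 E:7  edges: 1-q->3 2-r->0 2-r->3 3-r->0 3-p->1 3-r->2 3-q->3
2. fire R1 via {0↦2, 1↦1, 2↦0}  →  V:4 E:6  edges: 1-q->3 2-r->3 3-r->0 3-p->1 3-r->2 3-q->3
3. fire R1 via {0↦2, 1↦1, 2↦3}  →  V:4 E:5  edges: 1-q->3 3-r->0 3-p->1 3-r->2 3-q->3
4. fire R1 via {0↦3, 1↦1, 2↦0}  →  V:4 E:4  edges: 1-q->3 3-p->1 3-r->2 3-q->3
5. fire R1 via {0↦3, 1↦1, 2↦2}  →  V:4 E:3  edges: 1-q->3 3-p->1 3-q->3
6. fire R2 via {0↦1, 1↦3}  →  V:3 E:1  edges: 1-p->1
final graph: no rule applies after step 6
NF edges: [(1, 1, 'p')]

Answer: p:1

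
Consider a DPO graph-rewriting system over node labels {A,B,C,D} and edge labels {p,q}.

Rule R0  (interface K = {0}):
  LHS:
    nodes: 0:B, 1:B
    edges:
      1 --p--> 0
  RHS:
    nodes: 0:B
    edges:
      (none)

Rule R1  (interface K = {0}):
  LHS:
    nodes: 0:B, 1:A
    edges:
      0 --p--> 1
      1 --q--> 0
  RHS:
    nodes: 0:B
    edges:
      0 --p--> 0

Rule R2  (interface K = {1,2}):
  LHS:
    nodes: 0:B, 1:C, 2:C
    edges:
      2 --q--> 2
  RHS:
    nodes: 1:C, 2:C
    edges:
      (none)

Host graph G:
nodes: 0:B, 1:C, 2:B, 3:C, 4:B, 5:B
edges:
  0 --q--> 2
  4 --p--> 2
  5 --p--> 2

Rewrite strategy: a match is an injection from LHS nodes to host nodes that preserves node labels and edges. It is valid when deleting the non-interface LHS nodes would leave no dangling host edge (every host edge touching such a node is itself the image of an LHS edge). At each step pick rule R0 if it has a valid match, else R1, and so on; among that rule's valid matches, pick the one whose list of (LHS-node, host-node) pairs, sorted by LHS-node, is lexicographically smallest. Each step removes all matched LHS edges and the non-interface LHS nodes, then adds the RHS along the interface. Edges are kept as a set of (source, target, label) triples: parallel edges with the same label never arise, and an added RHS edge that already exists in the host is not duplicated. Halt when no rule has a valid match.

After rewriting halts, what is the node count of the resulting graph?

start.  V:6 E:3  edges: 0-q->2 4-p->2 5-p->2
1. fire R0 via {0↦2, 1↦4}  →  V:5 E:2  edges: 0-q->2 5-p->2
2. fire R0 via {0↦2, 1↦5}  →  V:4 E:1  edges: 0-q->2
normal form: no rule applies after step 2
NF nodes: {0:B, 1:C, 2:B, 3:C}

Answer: 4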